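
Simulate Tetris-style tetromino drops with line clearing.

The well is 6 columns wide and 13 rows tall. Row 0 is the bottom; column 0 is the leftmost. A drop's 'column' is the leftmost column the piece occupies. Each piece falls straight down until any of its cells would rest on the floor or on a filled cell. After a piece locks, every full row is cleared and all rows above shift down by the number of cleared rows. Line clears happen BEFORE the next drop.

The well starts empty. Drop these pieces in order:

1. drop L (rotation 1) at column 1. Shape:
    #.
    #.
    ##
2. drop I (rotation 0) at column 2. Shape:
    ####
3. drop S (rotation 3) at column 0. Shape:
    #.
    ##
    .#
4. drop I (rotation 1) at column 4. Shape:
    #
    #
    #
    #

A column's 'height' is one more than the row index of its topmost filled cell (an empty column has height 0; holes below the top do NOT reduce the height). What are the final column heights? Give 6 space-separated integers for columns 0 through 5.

Answer: 6 5 2 2 6 2

Derivation:
Drop 1: L rot1 at col 1 lands with bottom-row=0; cleared 0 line(s) (total 0); column heights now [0 3 1 0 0 0], max=3
Drop 2: I rot0 at col 2 lands with bottom-row=1; cleared 0 line(s) (total 0); column heights now [0 3 2 2 2 2], max=3
Drop 3: S rot3 at col 0 lands with bottom-row=3; cleared 0 line(s) (total 0); column heights now [6 5 2 2 2 2], max=6
Drop 4: I rot1 at col 4 lands with bottom-row=2; cleared 0 line(s) (total 0); column heights now [6 5 2 2 6 2], max=6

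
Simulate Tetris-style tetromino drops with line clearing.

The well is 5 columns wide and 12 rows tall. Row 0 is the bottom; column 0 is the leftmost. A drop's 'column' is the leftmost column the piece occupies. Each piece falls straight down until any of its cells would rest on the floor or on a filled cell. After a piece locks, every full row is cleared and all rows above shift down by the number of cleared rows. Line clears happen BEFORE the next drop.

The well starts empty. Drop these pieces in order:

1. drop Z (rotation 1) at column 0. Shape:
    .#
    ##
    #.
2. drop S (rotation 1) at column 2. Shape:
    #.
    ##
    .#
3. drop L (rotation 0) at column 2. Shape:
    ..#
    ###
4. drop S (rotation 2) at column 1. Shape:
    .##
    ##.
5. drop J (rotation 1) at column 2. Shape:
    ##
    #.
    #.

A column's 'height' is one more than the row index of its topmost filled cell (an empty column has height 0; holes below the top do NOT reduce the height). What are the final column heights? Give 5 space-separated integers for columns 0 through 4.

Answer: 2 5 9 9 5

Derivation:
Drop 1: Z rot1 at col 0 lands with bottom-row=0; cleared 0 line(s) (total 0); column heights now [2 3 0 0 0], max=3
Drop 2: S rot1 at col 2 lands with bottom-row=0; cleared 0 line(s) (total 0); column heights now [2 3 3 2 0], max=3
Drop 3: L rot0 at col 2 lands with bottom-row=3; cleared 0 line(s) (total 0); column heights now [2 3 4 4 5], max=5
Drop 4: S rot2 at col 1 lands with bottom-row=4; cleared 0 line(s) (total 0); column heights now [2 5 6 6 5], max=6
Drop 5: J rot1 at col 2 lands with bottom-row=6; cleared 0 line(s) (total 0); column heights now [2 5 9 9 5], max=9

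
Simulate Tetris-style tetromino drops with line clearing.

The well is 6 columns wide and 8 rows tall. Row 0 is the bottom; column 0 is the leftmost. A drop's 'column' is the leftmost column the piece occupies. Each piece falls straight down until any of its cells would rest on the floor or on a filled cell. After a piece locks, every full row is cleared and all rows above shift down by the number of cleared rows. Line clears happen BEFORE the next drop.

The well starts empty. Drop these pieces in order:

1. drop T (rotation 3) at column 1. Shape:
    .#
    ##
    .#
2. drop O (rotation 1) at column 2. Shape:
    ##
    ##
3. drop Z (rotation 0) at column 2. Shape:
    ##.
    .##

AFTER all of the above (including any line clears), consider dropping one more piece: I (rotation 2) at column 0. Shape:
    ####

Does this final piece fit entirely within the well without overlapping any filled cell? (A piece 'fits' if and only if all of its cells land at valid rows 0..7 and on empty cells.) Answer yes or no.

Drop 1: T rot3 at col 1 lands with bottom-row=0; cleared 0 line(s) (total 0); column heights now [0 2 3 0 0 0], max=3
Drop 2: O rot1 at col 2 lands with bottom-row=3; cleared 0 line(s) (total 0); column heights now [0 2 5 5 0 0], max=5
Drop 3: Z rot0 at col 2 lands with bottom-row=5; cleared 0 line(s) (total 0); column heights now [0 2 7 7 6 0], max=7
Test piece I rot2 at col 0 (width 4): heights before test = [0 2 7 7 6 0]; fits = True

Answer: yes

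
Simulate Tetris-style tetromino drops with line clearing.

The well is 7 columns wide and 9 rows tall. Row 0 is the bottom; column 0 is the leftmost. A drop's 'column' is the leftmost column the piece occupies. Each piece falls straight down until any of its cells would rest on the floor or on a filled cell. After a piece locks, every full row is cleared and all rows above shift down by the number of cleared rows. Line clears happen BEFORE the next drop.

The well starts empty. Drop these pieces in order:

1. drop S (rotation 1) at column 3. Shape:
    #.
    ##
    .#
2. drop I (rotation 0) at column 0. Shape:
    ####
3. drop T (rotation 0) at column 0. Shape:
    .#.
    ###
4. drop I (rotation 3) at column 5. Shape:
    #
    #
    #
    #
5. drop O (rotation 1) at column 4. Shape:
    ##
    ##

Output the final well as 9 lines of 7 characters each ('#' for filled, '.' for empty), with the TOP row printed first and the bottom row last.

Drop 1: S rot1 at col 3 lands with bottom-row=0; cleared 0 line(s) (total 0); column heights now [0 0 0 3 2 0 0], max=3
Drop 2: I rot0 at col 0 lands with bottom-row=3; cleared 0 line(s) (total 0); column heights now [4 4 4 4 2 0 0], max=4
Drop 3: T rot0 at col 0 lands with bottom-row=4; cleared 0 line(s) (total 0); column heights now [5 6 5 4 2 0 0], max=6
Drop 4: I rot3 at col 5 lands with bottom-row=0; cleared 0 line(s) (total 0); column heights now [5 6 5 4 2 4 0], max=6
Drop 5: O rot1 at col 4 lands with bottom-row=4; cleared 0 line(s) (total 0); column heights now [5 6 5 4 6 6 0], max=6

Answer: .......
.......
.......
.#..##.
###.##.
####.#.
...#.#.
...###.
....##.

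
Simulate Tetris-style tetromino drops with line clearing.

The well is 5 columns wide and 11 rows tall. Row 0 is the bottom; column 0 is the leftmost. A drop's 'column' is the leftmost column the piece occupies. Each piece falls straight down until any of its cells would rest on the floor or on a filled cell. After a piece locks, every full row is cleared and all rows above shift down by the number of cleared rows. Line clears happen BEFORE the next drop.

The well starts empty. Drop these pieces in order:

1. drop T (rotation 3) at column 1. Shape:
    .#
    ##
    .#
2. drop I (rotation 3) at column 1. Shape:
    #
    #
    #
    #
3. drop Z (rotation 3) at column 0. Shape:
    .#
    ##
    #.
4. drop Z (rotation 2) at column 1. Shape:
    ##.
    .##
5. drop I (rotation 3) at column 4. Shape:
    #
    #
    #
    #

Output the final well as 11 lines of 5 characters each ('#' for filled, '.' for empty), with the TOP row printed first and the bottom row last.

Answer: .....
.....
.##..
.###.
##...
##...
.#...
.#..#
.##.#
.##.#
..#.#

Derivation:
Drop 1: T rot3 at col 1 lands with bottom-row=0; cleared 0 line(s) (total 0); column heights now [0 2 3 0 0], max=3
Drop 2: I rot3 at col 1 lands with bottom-row=2; cleared 0 line(s) (total 0); column heights now [0 6 3 0 0], max=6
Drop 3: Z rot3 at col 0 lands with bottom-row=5; cleared 0 line(s) (total 0); column heights now [7 8 3 0 0], max=8
Drop 4: Z rot2 at col 1 lands with bottom-row=7; cleared 0 line(s) (total 0); column heights now [7 9 9 8 0], max=9
Drop 5: I rot3 at col 4 lands with bottom-row=0; cleared 0 line(s) (total 0); column heights now [7 9 9 8 4], max=9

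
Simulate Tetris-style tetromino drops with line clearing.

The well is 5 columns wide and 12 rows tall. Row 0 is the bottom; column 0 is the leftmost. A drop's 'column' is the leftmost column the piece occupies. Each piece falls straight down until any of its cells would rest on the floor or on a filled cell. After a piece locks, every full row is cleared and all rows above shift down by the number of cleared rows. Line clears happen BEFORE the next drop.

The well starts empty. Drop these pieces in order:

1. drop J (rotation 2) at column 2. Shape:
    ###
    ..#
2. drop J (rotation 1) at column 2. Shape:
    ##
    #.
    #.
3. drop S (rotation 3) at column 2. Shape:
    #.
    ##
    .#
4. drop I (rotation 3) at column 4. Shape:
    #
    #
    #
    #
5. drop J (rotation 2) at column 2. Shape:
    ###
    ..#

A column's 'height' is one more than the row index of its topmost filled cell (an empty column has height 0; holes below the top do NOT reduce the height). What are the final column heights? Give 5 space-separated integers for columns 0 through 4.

Answer: 0 0 9 9 9

Derivation:
Drop 1: J rot2 at col 2 lands with bottom-row=0; cleared 0 line(s) (total 0); column heights now [0 0 2 2 2], max=2
Drop 2: J rot1 at col 2 lands with bottom-row=2; cleared 0 line(s) (total 0); column heights now [0 0 5 5 2], max=5
Drop 3: S rot3 at col 2 lands with bottom-row=5; cleared 0 line(s) (total 0); column heights now [0 0 8 7 2], max=8
Drop 4: I rot3 at col 4 lands with bottom-row=2; cleared 0 line(s) (total 0); column heights now [0 0 8 7 6], max=8
Drop 5: J rot2 at col 2 lands with bottom-row=7; cleared 0 line(s) (total 0); column heights now [0 0 9 9 9], max=9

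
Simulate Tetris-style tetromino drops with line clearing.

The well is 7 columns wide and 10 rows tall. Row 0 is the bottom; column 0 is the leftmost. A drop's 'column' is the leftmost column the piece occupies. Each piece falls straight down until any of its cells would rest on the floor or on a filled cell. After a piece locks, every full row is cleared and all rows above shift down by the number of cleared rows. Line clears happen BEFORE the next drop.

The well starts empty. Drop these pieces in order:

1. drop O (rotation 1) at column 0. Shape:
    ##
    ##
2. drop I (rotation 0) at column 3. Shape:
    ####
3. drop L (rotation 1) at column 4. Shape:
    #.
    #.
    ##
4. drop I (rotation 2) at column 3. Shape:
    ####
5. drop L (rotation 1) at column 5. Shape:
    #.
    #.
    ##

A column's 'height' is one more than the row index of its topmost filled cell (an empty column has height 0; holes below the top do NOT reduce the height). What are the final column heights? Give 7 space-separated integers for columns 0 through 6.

Answer: 2 2 0 5 5 8 6

Derivation:
Drop 1: O rot1 at col 0 lands with bottom-row=0; cleared 0 line(s) (total 0); column heights now [2 2 0 0 0 0 0], max=2
Drop 2: I rot0 at col 3 lands with bottom-row=0; cleared 0 line(s) (total 0); column heights now [2 2 0 1 1 1 1], max=2
Drop 3: L rot1 at col 4 lands with bottom-row=1; cleared 0 line(s) (total 0); column heights now [2 2 0 1 4 2 1], max=4
Drop 4: I rot2 at col 3 lands with bottom-row=4; cleared 0 line(s) (total 0); column heights now [2 2 0 5 5 5 5], max=5
Drop 5: L rot1 at col 5 lands with bottom-row=5; cleared 0 line(s) (total 0); column heights now [2 2 0 5 5 8 6], max=8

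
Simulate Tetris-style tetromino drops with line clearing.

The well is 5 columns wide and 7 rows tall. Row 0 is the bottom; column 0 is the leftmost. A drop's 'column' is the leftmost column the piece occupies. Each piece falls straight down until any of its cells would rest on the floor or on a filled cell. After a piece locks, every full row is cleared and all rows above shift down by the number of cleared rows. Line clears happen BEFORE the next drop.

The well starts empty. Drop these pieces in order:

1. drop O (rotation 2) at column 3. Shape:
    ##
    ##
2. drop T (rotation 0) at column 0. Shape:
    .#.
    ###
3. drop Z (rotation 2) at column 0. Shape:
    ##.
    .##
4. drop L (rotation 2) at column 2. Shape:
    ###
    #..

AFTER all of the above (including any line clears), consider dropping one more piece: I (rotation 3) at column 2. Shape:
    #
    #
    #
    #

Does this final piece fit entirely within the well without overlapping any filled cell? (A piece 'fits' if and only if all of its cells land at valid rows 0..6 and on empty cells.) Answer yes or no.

Drop 1: O rot2 at col 3 lands with bottom-row=0; cleared 0 line(s) (total 0); column heights now [0 0 0 2 2], max=2
Drop 2: T rot0 at col 0 lands with bottom-row=0; cleared 1 line(s) (total 1); column heights now [0 1 0 1 1], max=1
Drop 3: Z rot2 at col 0 lands with bottom-row=1; cleared 0 line(s) (total 1); column heights now [3 3 2 1 1], max=3
Drop 4: L rot2 at col 2 lands with bottom-row=2; cleared 0 line(s) (total 1); column heights now [3 3 4 4 4], max=4
Test piece I rot3 at col 2 (width 1): heights before test = [3 3 4 4 4]; fits = False

Answer: no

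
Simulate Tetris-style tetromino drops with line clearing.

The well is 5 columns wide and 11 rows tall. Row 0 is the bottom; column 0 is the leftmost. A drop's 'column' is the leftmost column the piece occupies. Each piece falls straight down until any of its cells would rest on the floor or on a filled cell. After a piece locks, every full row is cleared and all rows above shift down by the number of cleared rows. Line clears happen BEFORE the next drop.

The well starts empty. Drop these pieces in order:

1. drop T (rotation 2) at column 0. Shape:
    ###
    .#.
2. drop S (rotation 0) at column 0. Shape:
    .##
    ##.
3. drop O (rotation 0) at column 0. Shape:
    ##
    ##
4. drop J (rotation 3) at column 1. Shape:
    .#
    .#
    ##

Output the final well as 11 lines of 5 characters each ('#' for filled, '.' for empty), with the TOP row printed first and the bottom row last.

Answer: .....
.....
..#..
..#..
.##..
##...
##...
.##..
##...
###..
.#...

Derivation:
Drop 1: T rot2 at col 0 lands with bottom-row=0; cleared 0 line(s) (total 0); column heights now [2 2 2 0 0], max=2
Drop 2: S rot0 at col 0 lands with bottom-row=2; cleared 0 line(s) (total 0); column heights now [3 4 4 0 0], max=4
Drop 3: O rot0 at col 0 lands with bottom-row=4; cleared 0 line(s) (total 0); column heights now [6 6 4 0 0], max=6
Drop 4: J rot3 at col 1 lands with bottom-row=6; cleared 0 line(s) (total 0); column heights now [6 7 9 0 0], max=9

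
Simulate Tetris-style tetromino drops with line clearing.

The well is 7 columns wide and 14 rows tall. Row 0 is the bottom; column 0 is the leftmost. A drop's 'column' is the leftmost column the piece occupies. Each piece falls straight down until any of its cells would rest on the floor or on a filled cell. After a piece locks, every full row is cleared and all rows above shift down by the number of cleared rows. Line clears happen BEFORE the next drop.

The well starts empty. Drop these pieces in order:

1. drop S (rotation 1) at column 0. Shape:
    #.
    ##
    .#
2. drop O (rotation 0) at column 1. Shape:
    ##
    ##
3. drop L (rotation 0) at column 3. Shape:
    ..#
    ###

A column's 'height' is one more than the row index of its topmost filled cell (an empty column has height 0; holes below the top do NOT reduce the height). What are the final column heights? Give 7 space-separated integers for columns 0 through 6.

Drop 1: S rot1 at col 0 lands with bottom-row=0; cleared 0 line(s) (total 0); column heights now [3 2 0 0 0 0 0], max=3
Drop 2: O rot0 at col 1 lands with bottom-row=2; cleared 0 line(s) (total 0); column heights now [3 4 4 0 0 0 0], max=4
Drop 3: L rot0 at col 3 lands with bottom-row=0; cleared 0 line(s) (total 0); column heights now [3 4 4 1 1 2 0], max=4

Answer: 3 4 4 1 1 2 0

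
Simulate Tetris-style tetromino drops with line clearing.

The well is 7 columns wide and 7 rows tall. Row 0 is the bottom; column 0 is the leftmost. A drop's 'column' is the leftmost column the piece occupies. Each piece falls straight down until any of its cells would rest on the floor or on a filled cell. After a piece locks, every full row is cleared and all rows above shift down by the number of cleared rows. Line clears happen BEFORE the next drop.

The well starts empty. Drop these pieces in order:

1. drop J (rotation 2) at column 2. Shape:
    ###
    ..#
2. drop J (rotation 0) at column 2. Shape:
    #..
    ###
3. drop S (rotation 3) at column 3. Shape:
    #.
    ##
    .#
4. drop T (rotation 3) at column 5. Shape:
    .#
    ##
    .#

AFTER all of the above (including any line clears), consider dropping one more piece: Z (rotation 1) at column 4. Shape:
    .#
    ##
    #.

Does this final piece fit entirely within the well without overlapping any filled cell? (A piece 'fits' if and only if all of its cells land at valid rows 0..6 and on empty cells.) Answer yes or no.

Answer: no

Derivation:
Drop 1: J rot2 at col 2 lands with bottom-row=0; cleared 0 line(s) (total 0); column heights now [0 0 2 2 2 0 0], max=2
Drop 2: J rot0 at col 2 lands with bottom-row=2; cleared 0 line(s) (total 0); column heights now [0 0 4 3 3 0 0], max=4
Drop 3: S rot3 at col 3 lands with bottom-row=3; cleared 0 line(s) (total 0); column heights now [0 0 4 6 5 0 0], max=6
Drop 4: T rot3 at col 5 lands with bottom-row=0; cleared 0 line(s) (total 0); column heights now [0 0 4 6 5 2 3], max=6
Test piece Z rot1 at col 4 (width 2): heights before test = [0 0 4 6 5 2 3]; fits = False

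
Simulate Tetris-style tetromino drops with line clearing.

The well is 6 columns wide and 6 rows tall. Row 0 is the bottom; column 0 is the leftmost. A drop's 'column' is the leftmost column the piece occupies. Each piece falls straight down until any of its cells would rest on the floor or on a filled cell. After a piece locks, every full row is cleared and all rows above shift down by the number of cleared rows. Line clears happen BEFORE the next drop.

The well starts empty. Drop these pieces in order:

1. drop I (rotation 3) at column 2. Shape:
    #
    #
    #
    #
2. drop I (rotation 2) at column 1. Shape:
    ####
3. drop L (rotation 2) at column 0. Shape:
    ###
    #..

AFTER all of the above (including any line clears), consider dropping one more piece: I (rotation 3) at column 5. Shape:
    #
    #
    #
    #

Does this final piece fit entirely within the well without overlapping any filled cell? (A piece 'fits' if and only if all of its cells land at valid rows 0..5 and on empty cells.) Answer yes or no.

Drop 1: I rot3 at col 2 lands with bottom-row=0; cleared 0 line(s) (total 0); column heights now [0 0 4 0 0 0], max=4
Drop 2: I rot2 at col 1 lands with bottom-row=4; cleared 0 line(s) (total 0); column heights now [0 5 5 5 5 0], max=5
Drop 3: L rot2 at col 0 lands with bottom-row=4; cleared 0 line(s) (total 0); column heights now [6 6 6 5 5 0], max=6
Test piece I rot3 at col 5 (width 1): heights before test = [6 6 6 5 5 0]; fits = True

Answer: yes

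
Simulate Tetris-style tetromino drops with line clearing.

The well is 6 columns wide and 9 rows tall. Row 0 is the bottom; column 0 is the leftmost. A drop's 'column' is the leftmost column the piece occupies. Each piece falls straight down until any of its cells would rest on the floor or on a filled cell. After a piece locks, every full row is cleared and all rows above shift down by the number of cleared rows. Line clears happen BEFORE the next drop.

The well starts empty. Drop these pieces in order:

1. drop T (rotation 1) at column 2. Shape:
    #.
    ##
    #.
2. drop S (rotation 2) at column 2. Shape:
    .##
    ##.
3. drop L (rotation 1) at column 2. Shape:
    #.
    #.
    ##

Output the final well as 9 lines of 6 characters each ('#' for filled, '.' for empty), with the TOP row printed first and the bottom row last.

Answer: ......
..#...
..#...
..##..
...##.
..##..
..#...
..##..
..#...

Derivation:
Drop 1: T rot1 at col 2 lands with bottom-row=0; cleared 0 line(s) (total 0); column heights now [0 0 3 2 0 0], max=3
Drop 2: S rot2 at col 2 lands with bottom-row=3; cleared 0 line(s) (total 0); column heights now [0 0 4 5 5 0], max=5
Drop 3: L rot1 at col 2 lands with bottom-row=5; cleared 0 line(s) (total 0); column heights now [0 0 8 6 5 0], max=8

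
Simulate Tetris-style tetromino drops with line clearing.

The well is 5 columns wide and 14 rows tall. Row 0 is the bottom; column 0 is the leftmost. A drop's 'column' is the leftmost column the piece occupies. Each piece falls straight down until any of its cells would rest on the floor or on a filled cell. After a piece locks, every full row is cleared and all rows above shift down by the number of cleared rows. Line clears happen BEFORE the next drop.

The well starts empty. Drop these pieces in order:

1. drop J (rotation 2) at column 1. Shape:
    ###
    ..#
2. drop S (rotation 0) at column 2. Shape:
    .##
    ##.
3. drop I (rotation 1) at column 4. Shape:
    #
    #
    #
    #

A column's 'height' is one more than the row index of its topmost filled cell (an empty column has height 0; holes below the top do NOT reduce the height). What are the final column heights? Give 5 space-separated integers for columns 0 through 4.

Drop 1: J rot2 at col 1 lands with bottom-row=0; cleared 0 line(s) (total 0); column heights now [0 2 2 2 0], max=2
Drop 2: S rot0 at col 2 lands with bottom-row=2; cleared 0 line(s) (total 0); column heights now [0 2 3 4 4], max=4
Drop 3: I rot1 at col 4 lands with bottom-row=4; cleared 0 line(s) (total 0); column heights now [0 2 3 4 8], max=8

Answer: 0 2 3 4 8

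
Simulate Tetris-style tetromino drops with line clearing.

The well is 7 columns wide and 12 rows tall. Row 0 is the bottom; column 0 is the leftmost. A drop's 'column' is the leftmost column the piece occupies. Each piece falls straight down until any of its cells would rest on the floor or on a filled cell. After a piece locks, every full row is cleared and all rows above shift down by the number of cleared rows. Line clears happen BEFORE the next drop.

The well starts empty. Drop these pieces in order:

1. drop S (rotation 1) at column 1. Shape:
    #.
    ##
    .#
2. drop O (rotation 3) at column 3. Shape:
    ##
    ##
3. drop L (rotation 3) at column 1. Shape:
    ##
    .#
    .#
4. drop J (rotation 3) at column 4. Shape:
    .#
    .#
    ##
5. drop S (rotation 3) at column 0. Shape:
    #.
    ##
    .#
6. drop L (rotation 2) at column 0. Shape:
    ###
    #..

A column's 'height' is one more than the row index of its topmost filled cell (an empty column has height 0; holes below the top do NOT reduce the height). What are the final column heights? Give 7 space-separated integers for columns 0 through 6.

Answer: 10 10 10 2 3 5 0

Derivation:
Drop 1: S rot1 at col 1 lands with bottom-row=0; cleared 0 line(s) (total 0); column heights now [0 3 2 0 0 0 0], max=3
Drop 2: O rot3 at col 3 lands with bottom-row=0; cleared 0 line(s) (total 0); column heights now [0 3 2 2 2 0 0], max=3
Drop 3: L rot3 at col 1 lands with bottom-row=2; cleared 0 line(s) (total 0); column heights now [0 5 5 2 2 0 0], max=5
Drop 4: J rot3 at col 4 lands with bottom-row=2; cleared 0 line(s) (total 0); column heights now [0 5 5 2 3 5 0], max=5
Drop 5: S rot3 at col 0 lands with bottom-row=5; cleared 0 line(s) (total 0); column heights now [8 7 5 2 3 5 0], max=8
Drop 6: L rot2 at col 0 lands with bottom-row=8; cleared 0 line(s) (total 0); column heights now [10 10 10 2 3 5 0], max=10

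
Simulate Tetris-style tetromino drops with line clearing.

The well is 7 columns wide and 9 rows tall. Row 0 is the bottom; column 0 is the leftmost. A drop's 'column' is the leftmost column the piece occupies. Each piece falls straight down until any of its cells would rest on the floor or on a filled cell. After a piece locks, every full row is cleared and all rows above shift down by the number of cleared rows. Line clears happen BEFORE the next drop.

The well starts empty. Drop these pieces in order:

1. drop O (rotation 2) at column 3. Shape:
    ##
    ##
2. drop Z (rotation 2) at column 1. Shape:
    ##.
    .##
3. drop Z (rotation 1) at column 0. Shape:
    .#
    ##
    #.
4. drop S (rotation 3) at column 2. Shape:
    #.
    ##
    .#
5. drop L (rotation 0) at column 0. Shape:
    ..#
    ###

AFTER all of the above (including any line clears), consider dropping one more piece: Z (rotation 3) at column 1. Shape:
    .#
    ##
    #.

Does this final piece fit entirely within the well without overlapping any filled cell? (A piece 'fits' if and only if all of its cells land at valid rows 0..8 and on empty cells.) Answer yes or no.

Drop 1: O rot2 at col 3 lands with bottom-row=0; cleared 0 line(s) (total 0); column heights now [0 0 0 2 2 0 0], max=2
Drop 2: Z rot2 at col 1 lands with bottom-row=2; cleared 0 line(s) (total 0); column heights now [0 4 4 3 2 0 0], max=4
Drop 3: Z rot1 at col 0 lands with bottom-row=3; cleared 0 line(s) (total 0); column heights now [5 6 4 3 2 0 0], max=6
Drop 4: S rot3 at col 2 lands with bottom-row=3; cleared 0 line(s) (total 0); column heights now [5 6 6 5 2 0 0], max=6
Drop 5: L rot0 at col 0 lands with bottom-row=6; cleared 0 line(s) (total 0); column heights now [7 7 8 5 2 0 0], max=8
Test piece Z rot3 at col 1 (width 2): heights before test = [7 7 8 5 2 0 0]; fits = False

Answer: no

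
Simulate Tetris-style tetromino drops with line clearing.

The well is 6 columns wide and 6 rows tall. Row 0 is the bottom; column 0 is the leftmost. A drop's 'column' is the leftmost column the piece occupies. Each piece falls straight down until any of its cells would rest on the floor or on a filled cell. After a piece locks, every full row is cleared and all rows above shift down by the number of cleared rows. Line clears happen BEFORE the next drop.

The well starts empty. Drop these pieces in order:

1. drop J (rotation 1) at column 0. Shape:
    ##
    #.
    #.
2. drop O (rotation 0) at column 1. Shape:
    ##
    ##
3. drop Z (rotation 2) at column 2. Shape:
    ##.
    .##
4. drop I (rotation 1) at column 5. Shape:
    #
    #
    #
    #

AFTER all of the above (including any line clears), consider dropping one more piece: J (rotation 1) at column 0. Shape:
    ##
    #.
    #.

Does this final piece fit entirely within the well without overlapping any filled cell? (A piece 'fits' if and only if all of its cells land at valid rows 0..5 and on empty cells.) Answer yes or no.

Drop 1: J rot1 at col 0 lands with bottom-row=0; cleared 0 line(s) (total 0); column heights now [3 3 0 0 0 0], max=3
Drop 2: O rot0 at col 1 lands with bottom-row=3; cleared 0 line(s) (total 0); column heights now [3 5 5 0 0 0], max=5
Drop 3: Z rot2 at col 2 lands with bottom-row=4; cleared 0 line(s) (total 0); column heights now [3 5 6 6 5 0], max=6
Drop 4: I rot1 at col 5 lands with bottom-row=0; cleared 0 line(s) (total 0); column heights now [3 5 6 6 5 4], max=6
Test piece J rot1 at col 0 (width 2): heights before test = [3 5 6 6 5 4]; fits = True

Answer: yes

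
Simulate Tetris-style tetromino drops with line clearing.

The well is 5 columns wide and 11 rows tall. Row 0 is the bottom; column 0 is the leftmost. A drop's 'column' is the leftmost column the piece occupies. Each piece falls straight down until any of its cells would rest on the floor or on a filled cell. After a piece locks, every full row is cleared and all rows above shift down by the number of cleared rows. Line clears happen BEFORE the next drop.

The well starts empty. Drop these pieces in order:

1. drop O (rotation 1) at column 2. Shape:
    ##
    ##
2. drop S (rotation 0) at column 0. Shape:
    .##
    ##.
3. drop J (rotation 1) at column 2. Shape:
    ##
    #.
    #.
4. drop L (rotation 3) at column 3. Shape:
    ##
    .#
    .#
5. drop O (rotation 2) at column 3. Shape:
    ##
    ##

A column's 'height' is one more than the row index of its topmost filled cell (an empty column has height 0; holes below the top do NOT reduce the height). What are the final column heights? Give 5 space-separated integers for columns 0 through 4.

Answer: 2 3 6 9 9

Derivation:
Drop 1: O rot1 at col 2 lands with bottom-row=0; cleared 0 line(s) (total 0); column heights now [0 0 2 2 0], max=2
Drop 2: S rot0 at col 0 lands with bottom-row=1; cleared 0 line(s) (total 0); column heights now [2 3 3 2 0], max=3
Drop 3: J rot1 at col 2 lands with bottom-row=3; cleared 0 line(s) (total 0); column heights now [2 3 6 6 0], max=6
Drop 4: L rot3 at col 3 lands with bottom-row=4; cleared 0 line(s) (total 0); column heights now [2 3 6 7 7], max=7
Drop 5: O rot2 at col 3 lands with bottom-row=7; cleared 0 line(s) (total 0); column heights now [2 3 6 9 9], max=9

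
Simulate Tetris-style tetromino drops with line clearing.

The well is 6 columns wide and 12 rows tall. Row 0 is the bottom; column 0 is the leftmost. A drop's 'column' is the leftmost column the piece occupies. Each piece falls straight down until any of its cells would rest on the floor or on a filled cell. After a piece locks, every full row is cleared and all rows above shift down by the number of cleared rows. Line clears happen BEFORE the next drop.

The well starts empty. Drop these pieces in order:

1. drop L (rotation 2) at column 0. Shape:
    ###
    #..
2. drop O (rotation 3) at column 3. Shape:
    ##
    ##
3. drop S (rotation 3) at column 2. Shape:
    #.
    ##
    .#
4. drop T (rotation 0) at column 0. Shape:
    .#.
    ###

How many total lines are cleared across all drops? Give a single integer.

Answer: 0

Derivation:
Drop 1: L rot2 at col 0 lands with bottom-row=0; cleared 0 line(s) (total 0); column heights now [2 2 2 0 0 0], max=2
Drop 2: O rot3 at col 3 lands with bottom-row=0; cleared 0 line(s) (total 0); column heights now [2 2 2 2 2 0], max=2
Drop 3: S rot3 at col 2 lands with bottom-row=2; cleared 0 line(s) (total 0); column heights now [2 2 5 4 2 0], max=5
Drop 4: T rot0 at col 0 lands with bottom-row=5; cleared 0 line(s) (total 0); column heights now [6 7 6 4 2 0], max=7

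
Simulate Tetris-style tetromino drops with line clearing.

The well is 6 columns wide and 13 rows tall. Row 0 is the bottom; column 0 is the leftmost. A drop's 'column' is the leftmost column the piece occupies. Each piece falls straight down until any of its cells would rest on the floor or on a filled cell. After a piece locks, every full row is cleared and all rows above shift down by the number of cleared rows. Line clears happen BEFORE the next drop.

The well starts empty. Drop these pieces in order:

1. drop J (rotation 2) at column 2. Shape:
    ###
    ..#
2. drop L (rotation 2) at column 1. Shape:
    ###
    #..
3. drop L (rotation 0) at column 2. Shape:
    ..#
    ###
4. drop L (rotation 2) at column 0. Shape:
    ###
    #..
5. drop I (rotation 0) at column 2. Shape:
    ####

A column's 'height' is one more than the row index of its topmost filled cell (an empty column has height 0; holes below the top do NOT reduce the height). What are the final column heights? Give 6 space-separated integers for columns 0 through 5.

Drop 1: J rot2 at col 2 lands with bottom-row=0; cleared 0 line(s) (total 0); column heights now [0 0 2 2 2 0], max=2
Drop 2: L rot2 at col 1 lands with bottom-row=1; cleared 0 line(s) (total 0); column heights now [0 3 3 3 2 0], max=3
Drop 3: L rot0 at col 2 lands with bottom-row=3; cleared 0 line(s) (total 0); column heights now [0 3 4 4 5 0], max=5
Drop 4: L rot2 at col 0 lands with bottom-row=3; cleared 0 line(s) (total 0); column heights now [5 5 5 4 5 0], max=5
Drop 5: I rot0 at col 2 lands with bottom-row=5; cleared 0 line(s) (total 0); column heights now [5 5 6 6 6 6], max=6

Answer: 5 5 6 6 6 6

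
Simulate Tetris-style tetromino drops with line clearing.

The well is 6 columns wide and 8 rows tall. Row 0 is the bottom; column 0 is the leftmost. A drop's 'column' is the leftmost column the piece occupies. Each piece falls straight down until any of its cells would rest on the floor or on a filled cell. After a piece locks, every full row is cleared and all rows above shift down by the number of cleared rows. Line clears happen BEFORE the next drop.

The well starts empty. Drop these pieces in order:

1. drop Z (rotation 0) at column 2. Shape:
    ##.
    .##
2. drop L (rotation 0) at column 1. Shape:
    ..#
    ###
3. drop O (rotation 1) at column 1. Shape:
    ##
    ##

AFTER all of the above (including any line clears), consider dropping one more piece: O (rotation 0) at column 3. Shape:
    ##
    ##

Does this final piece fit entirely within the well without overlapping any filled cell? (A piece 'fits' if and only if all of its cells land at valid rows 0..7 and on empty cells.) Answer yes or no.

Drop 1: Z rot0 at col 2 lands with bottom-row=0; cleared 0 line(s) (total 0); column heights now [0 0 2 2 1 0], max=2
Drop 2: L rot0 at col 1 lands with bottom-row=2; cleared 0 line(s) (total 0); column heights now [0 3 3 4 1 0], max=4
Drop 3: O rot1 at col 1 lands with bottom-row=3; cleared 0 line(s) (total 0); column heights now [0 5 5 4 1 0], max=5
Test piece O rot0 at col 3 (width 2): heights before test = [0 5 5 4 1 0]; fits = True

Answer: yes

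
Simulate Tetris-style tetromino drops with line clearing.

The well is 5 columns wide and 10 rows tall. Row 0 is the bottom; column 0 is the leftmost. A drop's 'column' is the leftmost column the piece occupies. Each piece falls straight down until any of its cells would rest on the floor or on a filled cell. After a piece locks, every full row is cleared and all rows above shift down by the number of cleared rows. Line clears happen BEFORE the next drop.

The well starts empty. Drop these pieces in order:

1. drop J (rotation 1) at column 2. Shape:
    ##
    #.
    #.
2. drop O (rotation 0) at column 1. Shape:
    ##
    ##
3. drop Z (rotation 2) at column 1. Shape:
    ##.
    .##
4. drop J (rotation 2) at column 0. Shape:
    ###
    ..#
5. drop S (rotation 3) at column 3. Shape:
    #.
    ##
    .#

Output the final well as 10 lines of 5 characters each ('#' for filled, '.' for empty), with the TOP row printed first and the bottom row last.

Drop 1: J rot1 at col 2 lands with bottom-row=0; cleared 0 line(s) (total 0); column heights now [0 0 3 3 0], max=3
Drop 2: O rot0 at col 1 lands with bottom-row=3; cleared 0 line(s) (total 0); column heights now [0 5 5 3 0], max=5
Drop 3: Z rot2 at col 1 lands with bottom-row=5; cleared 0 line(s) (total 0); column heights now [0 7 7 6 0], max=7
Drop 4: J rot2 at col 0 lands with bottom-row=7; cleared 0 line(s) (total 0); column heights now [9 9 9 6 0], max=9
Drop 5: S rot3 at col 3 lands with bottom-row=5; cleared 0 line(s) (total 0); column heights now [9 9 9 8 7], max=9

Answer: .....
###..
..##.
.####
..###
.##..
.##..
..##.
..#..
..#..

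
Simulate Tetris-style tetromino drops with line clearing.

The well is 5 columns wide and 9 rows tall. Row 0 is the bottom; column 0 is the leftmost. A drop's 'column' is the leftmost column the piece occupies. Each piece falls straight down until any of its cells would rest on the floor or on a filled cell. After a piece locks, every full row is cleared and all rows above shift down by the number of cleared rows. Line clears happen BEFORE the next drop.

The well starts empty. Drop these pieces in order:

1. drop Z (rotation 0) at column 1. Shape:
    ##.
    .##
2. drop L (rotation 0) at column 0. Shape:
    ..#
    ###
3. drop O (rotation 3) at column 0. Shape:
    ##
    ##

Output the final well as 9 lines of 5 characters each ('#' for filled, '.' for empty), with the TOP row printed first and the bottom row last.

Answer: .....
.....
.....
.....
##...
###..
###..
.##..
..##.

Derivation:
Drop 1: Z rot0 at col 1 lands with bottom-row=0; cleared 0 line(s) (total 0); column heights now [0 2 2 1 0], max=2
Drop 2: L rot0 at col 0 lands with bottom-row=2; cleared 0 line(s) (total 0); column heights now [3 3 4 1 0], max=4
Drop 3: O rot3 at col 0 lands with bottom-row=3; cleared 0 line(s) (total 0); column heights now [5 5 4 1 0], max=5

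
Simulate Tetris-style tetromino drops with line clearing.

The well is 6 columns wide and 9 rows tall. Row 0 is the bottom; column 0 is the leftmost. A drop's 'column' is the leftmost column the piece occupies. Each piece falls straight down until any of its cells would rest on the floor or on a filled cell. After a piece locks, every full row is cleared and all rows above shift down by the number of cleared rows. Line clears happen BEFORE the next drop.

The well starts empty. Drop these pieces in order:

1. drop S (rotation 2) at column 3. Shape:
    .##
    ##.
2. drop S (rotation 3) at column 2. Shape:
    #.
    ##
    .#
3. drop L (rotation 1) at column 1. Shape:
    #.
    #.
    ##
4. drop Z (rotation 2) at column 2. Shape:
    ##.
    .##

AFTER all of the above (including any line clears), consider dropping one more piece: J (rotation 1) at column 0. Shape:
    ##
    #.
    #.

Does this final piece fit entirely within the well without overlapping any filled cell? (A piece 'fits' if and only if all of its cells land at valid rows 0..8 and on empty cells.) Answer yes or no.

Answer: yes

Derivation:
Drop 1: S rot2 at col 3 lands with bottom-row=0; cleared 0 line(s) (total 0); column heights now [0 0 0 1 2 2], max=2
Drop 2: S rot3 at col 2 lands with bottom-row=1; cleared 0 line(s) (total 0); column heights now [0 0 4 3 2 2], max=4
Drop 3: L rot1 at col 1 lands with bottom-row=4; cleared 0 line(s) (total 0); column heights now [0 7 5 3 2 2], max=7
Drop 4: Z rot2 at col 2 lands with bottom-row=4; cleared 0 line(s) (total 0); column heights now [0 7 6 6 5 2], max=7
Test piece J rot1 at col 0 (width 2): heights before test = [0 7 6 6 5 2]; fits = True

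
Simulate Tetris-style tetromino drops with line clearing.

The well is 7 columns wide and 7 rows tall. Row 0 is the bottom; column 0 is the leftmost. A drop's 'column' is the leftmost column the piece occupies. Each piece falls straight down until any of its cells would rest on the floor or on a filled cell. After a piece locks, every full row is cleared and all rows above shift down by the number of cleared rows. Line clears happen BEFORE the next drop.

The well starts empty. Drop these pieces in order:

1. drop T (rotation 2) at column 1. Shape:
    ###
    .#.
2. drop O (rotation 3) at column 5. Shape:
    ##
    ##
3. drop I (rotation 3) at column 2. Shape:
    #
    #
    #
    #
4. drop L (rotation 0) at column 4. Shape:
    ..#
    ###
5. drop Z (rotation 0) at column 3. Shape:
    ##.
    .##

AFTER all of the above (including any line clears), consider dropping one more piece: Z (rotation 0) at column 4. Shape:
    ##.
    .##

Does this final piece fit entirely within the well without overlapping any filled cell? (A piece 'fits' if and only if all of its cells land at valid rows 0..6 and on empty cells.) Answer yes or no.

Drop 1: T rot2 at col 1 lands with bottom-row=0; cleared 0 line(s) (total 0); column heights now [0 2 2 2 0 0 0], max=2
Drop 2: O rot3 at col 5 lands with bottom-row=0; cleared 0 line(s) (total 0); column heights now [0 2 2 2 0 2 2], max=2
Drop 3: I rot3 at col 2 lands with bottom-row=2; cleared 0 line(s) (total 0); column heights now [0 2 6 2 0 2 2], max=6
Drop 4: L rot0 at col 4 lands with bottom-row=2; cleared 0 line(s) (total 0); column heights now [0 2 6 2 3 3 4], max=6
Drop 5: Z rot0 at col 3 lands with bottom-row=3; cleared 0 line(s) (total 0); column heights now [0 2 6 5 5 4 4], max=6
Test piece Z rot0 at col 4 (width 3): heights before test = [0 2 6 5 5 4 4]; fits = True

Answer: yes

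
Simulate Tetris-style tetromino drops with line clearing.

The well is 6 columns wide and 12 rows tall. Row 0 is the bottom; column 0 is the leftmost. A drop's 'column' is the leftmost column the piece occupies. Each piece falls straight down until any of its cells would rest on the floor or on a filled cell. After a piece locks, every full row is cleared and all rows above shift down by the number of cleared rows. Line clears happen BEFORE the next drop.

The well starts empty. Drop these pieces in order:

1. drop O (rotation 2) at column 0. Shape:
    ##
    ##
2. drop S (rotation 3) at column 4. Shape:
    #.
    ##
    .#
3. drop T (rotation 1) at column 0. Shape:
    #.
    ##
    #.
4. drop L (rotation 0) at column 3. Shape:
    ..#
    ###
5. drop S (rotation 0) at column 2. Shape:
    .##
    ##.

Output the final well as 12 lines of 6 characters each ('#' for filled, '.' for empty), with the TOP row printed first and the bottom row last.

Drop 1: O rot2 at col 0 lands with bottom-row=0; cleared 0 line(s) (total 0); column heights now [2 2 0 0 0 0], max=2
Drop 2: S rot3 at col 4 lands with bottom-row=0; cleared 0 line(s) (total 0); column heights now [2 2 0 0 3 2], max=3
Drop 3: T rot1 at col 0 lands with bottom-row=2; cleared 0 line(s) (total 0); column heights now [5 4 0 0 3 2], max=5
Drop 4: L rot0 at col 3 lands with bottom-row=3; cleared 0 line(s) (total 0); column heights now [5 4 0 4 4 5], max=5
Drop 5: S rot0 at col 2 lands with bottom-row=4; cleared 0 line(s) (total 0); column heights now [5 4 5 6 6 5], max=6

Answer: ......
......
......
......
......
......
...##.
#.##.#
##.###
#...#.
##..##
##...#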